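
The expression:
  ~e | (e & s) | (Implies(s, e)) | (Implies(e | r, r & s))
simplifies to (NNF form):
True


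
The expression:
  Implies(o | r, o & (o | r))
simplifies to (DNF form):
o | ~r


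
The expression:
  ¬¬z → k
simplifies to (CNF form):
k ∨ ¬z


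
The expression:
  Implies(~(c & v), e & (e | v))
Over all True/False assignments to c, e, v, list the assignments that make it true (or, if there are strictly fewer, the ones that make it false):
is false only for:
  c=False, e=False, v=False;
  c=False, e=False, v=True;
  c=True, e=False, v=False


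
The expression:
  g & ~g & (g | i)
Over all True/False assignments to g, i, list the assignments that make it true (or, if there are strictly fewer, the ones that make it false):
is never true.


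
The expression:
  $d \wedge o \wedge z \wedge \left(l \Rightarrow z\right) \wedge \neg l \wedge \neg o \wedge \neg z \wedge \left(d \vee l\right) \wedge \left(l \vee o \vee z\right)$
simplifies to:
$\text{False}$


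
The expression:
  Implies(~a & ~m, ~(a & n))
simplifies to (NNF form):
True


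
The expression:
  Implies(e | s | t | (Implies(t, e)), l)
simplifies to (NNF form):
l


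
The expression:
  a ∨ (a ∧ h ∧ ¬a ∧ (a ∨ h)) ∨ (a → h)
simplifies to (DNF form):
True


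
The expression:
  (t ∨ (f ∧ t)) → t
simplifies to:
True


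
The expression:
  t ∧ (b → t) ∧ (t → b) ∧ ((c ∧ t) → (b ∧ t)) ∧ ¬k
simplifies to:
b ∧ t ∧ ¬k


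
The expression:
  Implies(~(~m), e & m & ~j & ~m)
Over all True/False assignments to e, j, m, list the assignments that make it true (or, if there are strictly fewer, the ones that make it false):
is true only for:
  e=False, j=False, m=False;
  e=False, j=True, m=False;
  e=True, j=False, m=False;
  e=True, j=True, m=False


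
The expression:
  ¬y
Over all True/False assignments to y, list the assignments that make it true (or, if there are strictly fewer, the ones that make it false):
is true only for:
  y=False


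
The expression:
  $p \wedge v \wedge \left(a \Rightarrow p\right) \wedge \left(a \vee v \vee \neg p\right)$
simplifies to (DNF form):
$p \wedge v$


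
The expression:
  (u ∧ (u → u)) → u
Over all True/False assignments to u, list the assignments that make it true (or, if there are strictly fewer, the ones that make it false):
is always true.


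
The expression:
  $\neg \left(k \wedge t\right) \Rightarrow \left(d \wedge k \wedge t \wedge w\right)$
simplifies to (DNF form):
$k \wedge t$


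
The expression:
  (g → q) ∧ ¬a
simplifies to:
¬a ∧ (q ∨ ¬g)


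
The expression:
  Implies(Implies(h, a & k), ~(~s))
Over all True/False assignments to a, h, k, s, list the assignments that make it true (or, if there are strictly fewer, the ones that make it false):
is false only for:
  a=False, h=False, k=False, s=False;
  a=False, h=False, k=True, s=False;
  a=True, h=False, k=False, s=False;
  a=True, h=False, k=True, s=False;
  a=True, h=True, k=True, s=False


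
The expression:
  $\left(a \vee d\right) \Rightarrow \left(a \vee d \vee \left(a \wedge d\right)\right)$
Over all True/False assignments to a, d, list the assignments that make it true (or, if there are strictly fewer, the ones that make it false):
is always true.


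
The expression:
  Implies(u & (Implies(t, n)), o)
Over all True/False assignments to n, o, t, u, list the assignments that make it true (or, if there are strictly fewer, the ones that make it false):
is false only for:
  n=False, o=False, t=False, u=True;
  n=True, o=False, t=False, u=True;
  n=True, o=False, t=True, u=True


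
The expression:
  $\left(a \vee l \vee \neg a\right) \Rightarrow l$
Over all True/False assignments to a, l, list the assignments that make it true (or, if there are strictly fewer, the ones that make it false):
is true only for:
  a=False, l=True;
  a=True, l=True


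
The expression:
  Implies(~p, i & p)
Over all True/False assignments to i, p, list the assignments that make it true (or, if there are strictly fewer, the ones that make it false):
is true only for:
  i=False, p=True;
  i=True, p=True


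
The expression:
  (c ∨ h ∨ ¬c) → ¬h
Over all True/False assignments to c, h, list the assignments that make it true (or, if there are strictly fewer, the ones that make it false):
is true only for:
  c=False, h=False;
  c=True, h=False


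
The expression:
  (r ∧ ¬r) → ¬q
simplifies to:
True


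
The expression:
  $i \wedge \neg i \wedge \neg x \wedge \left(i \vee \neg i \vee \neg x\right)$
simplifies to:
$\text{False}$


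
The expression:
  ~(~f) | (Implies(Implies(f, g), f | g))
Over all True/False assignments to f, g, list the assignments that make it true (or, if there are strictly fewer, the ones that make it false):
is false only for:
  f=False, g=False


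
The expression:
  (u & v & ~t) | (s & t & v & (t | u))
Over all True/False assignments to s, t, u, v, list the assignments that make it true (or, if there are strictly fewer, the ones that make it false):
is true only for:
  s=False, t=False, u=True, v=True;
  s=True, t=False, u=True, v=True;
  s=True, t=True, u=False, v=True;
  s=True, t=True, u=True, v=True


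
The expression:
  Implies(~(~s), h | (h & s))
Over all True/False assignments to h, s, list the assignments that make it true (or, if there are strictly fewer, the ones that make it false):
is false only for:
  h=False, s=True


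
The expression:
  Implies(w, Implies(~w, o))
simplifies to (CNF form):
True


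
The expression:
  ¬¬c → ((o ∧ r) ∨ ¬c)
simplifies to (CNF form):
(o ∨ ¬c) ∧ (r ∨ ¬c)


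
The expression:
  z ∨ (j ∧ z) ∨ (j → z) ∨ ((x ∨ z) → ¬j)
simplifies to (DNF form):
z ∨ ¬j ∨ ¬x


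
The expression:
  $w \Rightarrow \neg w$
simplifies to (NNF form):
$\neg w$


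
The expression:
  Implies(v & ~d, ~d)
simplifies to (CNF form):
True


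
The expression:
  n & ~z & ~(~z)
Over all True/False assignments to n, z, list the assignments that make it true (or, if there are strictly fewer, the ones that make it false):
is never true.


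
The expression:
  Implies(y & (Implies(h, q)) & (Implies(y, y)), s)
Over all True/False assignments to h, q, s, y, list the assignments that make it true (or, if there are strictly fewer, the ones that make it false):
is false only for:
  h=False, q=False, s=False, y=True;
  h=False, q=True, s=False, y=True;
  h=True, q=True, s=False, y=True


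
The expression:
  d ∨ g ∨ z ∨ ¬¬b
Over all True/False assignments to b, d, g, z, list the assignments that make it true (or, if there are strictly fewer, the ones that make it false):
is false only for:
  b=False, d=False, g=False, z=False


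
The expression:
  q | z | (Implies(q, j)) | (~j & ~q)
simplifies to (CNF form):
True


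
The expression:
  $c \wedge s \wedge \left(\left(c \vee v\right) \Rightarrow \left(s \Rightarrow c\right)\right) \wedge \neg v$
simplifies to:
$c \wedge s \wedge \neg v$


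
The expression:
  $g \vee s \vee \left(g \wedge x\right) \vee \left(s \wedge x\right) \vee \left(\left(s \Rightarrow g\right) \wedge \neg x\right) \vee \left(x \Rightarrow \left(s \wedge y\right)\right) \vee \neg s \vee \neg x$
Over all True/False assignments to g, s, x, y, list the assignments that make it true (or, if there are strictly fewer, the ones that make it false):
is always true.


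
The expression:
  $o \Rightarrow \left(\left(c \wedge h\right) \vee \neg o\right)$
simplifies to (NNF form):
$\left(c \wedge h\right) \vee \neg o$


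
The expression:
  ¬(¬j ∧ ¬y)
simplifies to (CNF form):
j ∨ y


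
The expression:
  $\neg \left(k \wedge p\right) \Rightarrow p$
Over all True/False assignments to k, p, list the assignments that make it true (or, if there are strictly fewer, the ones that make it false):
is true only for:
  k=False, p=True;
  k=True, p=True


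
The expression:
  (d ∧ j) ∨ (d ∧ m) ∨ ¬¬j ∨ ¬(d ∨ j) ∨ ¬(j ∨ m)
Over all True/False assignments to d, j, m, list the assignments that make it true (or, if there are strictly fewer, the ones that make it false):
is always true.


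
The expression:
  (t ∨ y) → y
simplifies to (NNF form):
y ∨ ¬t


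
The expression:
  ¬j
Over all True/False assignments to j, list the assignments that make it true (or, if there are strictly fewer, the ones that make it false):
is true only for:
  j=False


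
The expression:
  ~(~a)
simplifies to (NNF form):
a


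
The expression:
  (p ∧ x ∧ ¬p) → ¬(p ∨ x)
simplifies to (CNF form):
True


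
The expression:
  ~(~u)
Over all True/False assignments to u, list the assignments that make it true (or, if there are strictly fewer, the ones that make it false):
is true only for:
  u=True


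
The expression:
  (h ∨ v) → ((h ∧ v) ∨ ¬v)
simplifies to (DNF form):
h ∨ ¬v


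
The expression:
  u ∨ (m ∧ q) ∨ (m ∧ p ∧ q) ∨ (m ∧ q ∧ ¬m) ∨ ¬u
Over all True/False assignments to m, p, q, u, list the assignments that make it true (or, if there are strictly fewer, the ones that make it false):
is always true.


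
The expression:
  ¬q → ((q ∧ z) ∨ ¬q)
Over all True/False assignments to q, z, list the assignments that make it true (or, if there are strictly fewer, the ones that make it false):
is always true.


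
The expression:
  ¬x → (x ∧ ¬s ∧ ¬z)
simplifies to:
x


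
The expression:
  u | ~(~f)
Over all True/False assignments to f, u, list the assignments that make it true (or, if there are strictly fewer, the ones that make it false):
is false only for:
  f=False, u=False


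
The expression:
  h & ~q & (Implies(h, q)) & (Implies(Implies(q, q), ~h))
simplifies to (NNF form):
False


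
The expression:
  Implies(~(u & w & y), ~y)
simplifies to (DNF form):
~y | (u & w)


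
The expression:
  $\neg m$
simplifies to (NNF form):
$\neg m$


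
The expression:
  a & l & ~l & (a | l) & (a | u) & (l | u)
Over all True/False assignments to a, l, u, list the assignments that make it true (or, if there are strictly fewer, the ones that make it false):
is never true.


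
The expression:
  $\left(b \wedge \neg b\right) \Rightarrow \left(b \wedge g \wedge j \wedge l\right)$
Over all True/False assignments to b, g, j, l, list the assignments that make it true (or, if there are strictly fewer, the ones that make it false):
is always true.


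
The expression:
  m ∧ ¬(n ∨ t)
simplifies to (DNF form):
m ∧ ¬n ∧ ¬t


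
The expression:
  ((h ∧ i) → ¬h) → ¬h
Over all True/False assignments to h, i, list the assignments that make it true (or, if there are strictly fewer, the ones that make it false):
is false only for:
  h=True, i=False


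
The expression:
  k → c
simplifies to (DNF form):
c ∨ ¬k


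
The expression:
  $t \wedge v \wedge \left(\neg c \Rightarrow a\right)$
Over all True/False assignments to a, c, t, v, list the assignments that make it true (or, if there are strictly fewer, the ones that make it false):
is true only for:
  a=False, c=True, t=True, v=True;
  a=True, c=False, t=True, v=True;
  a=True, c=True, t=True, v=True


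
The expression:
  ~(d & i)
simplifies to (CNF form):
~d | ~i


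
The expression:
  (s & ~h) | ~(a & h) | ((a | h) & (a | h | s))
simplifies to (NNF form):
True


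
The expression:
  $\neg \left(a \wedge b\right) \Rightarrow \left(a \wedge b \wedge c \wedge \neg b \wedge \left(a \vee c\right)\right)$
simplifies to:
$a \wedge b$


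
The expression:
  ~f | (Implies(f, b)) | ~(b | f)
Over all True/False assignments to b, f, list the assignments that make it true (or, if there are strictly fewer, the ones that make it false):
is false only for:
  b=False, f=True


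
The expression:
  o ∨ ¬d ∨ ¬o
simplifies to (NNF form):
True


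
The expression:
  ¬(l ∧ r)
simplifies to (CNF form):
¬l ∨ ¬r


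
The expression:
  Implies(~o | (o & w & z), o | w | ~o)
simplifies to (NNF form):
True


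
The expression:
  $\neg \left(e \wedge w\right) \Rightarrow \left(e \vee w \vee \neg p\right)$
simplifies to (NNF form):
$e \vee w \vee \neg p$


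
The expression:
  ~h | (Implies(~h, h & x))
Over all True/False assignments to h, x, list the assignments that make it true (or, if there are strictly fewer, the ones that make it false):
is always true.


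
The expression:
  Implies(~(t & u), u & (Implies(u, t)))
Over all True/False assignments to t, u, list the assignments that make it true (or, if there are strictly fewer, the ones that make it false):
is true only for:
  t=True, u=True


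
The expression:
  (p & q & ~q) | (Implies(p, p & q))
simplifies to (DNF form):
q | ~p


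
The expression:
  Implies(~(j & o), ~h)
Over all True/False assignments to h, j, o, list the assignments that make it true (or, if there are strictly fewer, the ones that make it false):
is false only for:
  h=True, j=False, o=False;
  h=True, j=False, o=True;
  h=True, j=True, o=False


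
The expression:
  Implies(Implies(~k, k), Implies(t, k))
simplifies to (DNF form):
True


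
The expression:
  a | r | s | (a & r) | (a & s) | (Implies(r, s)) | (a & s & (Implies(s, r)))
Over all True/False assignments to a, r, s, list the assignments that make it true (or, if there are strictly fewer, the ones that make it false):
is always true.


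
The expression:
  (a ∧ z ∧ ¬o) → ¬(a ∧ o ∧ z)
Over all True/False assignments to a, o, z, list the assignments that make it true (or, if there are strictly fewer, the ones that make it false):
is always true.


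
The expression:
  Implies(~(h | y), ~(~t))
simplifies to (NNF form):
h | t | y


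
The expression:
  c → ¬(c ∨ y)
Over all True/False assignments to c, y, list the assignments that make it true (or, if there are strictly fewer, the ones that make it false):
is true only for:
  c=False, y=False;
  c=False, y=True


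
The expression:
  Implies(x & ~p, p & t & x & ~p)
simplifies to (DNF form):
p | ~x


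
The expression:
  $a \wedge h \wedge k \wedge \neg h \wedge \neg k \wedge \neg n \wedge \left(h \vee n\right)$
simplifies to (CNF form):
$\text{False}$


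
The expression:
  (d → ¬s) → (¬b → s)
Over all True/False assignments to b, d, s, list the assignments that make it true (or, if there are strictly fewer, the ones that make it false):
is false only for:
  b=False, d=False, s=False;
  b=False, d=True, s=False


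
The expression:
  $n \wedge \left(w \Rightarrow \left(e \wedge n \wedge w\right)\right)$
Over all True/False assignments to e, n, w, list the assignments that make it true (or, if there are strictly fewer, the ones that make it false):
is true only for:
  e=False, n=True, w=False;
  e=True, n=True, w=False;
  e=True, n=True, w=True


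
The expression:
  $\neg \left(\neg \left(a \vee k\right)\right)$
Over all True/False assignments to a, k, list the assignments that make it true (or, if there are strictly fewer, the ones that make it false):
is false only for:
  a=False, k=False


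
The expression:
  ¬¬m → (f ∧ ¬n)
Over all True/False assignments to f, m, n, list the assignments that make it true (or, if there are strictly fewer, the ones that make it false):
is false only for:
  f=False, m=True, n=False;
  f=False, m=True, n=True;
  f=True, m=True, n=True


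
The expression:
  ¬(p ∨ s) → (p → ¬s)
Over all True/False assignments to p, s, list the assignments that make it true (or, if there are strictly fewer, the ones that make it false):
is always true.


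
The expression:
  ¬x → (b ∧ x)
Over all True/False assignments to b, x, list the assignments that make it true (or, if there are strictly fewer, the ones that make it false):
is true only for:
  b=False, x=True;
  b=True, x=True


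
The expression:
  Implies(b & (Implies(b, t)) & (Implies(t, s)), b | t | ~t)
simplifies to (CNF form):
True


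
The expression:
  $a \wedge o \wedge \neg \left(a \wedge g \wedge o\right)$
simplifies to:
$a \wedge o \wedge \neg g$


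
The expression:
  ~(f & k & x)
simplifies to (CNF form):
~f | ~k | ~x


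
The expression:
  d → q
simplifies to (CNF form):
q ∨ ¬d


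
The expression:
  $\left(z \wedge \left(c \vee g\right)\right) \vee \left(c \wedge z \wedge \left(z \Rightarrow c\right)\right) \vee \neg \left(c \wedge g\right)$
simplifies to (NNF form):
$z \vee \neg c \vee \neg g$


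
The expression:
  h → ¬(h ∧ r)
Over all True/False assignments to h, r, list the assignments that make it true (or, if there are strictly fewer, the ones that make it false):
is false only for:
  h=True, r=True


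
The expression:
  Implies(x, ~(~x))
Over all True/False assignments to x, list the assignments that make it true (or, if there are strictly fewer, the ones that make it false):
is always true.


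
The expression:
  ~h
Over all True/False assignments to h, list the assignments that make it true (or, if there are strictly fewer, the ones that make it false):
is true only for:
  h=False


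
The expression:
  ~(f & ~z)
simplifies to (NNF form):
z | ~f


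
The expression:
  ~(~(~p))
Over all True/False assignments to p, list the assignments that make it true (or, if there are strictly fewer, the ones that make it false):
is true only for:
  p=False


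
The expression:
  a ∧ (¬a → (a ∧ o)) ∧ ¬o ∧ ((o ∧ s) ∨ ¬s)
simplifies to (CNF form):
a ∧ ¬o ∧ ¬s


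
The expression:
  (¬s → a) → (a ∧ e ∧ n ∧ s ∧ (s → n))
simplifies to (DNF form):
(¬a ∧ ¬s) ∨ (a ∧ e ∧ n ∧ s)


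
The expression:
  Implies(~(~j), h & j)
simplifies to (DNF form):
h | ~j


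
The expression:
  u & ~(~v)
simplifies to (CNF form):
u & v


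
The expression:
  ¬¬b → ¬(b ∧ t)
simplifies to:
¬b ∨ ¬t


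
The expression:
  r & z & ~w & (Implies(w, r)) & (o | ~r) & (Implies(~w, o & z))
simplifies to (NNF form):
o & r & z & ~w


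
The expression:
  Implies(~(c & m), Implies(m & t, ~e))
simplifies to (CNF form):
c | ~e | ~m | ~t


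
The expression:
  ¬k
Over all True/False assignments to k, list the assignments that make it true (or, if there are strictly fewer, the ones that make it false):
is true only for:
  k=False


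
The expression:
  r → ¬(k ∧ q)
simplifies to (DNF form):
¬k ∨ ¬q ∨ ¬r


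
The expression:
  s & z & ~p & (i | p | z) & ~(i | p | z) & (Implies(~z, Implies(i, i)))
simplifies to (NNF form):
False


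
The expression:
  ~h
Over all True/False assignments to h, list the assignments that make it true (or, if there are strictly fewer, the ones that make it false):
is true only for:
  h=False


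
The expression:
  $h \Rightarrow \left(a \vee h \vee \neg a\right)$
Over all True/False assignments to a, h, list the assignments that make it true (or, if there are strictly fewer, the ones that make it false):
is always true.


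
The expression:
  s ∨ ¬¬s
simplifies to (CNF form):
s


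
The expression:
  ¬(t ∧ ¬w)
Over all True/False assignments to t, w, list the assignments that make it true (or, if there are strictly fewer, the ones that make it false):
is false only for:
  t=True, w=False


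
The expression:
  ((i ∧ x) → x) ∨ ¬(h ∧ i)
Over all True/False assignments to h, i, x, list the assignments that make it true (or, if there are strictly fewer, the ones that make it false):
is always true.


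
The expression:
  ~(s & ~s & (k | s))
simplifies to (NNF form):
True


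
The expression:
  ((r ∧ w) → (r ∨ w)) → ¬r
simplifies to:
¬r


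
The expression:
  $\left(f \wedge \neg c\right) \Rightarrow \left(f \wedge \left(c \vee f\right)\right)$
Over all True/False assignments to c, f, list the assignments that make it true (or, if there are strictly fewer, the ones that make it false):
is always true.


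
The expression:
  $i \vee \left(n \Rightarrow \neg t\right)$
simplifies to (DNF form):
$i \vee \neg n \vee \neg t$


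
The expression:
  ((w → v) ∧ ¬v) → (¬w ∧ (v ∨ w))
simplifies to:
v ∨ w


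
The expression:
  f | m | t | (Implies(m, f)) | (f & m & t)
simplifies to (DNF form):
True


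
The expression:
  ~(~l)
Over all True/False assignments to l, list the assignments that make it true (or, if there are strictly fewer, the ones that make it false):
is true only for:
  l=True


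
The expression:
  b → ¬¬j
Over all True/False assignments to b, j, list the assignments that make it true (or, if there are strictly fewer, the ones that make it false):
is false only for:
  b=True, j=False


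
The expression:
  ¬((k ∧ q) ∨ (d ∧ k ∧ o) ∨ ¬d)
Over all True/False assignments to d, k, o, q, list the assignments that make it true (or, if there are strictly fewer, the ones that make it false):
is true only for:
  d=True, k=False, o=False, q=False;
  d=True, k=False, o=False, q=True;
  d=True, k=False, o=True, q=False;
  d=True, k=False, o=True, q=True;
  d=True, k=True, o=False, q=False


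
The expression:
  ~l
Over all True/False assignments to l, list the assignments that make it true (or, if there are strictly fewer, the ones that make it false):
is true only for:
  l=False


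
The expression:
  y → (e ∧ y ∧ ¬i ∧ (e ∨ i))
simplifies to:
(e ∧ ¬i) ∨ ¬y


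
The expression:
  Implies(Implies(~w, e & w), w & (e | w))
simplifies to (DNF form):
True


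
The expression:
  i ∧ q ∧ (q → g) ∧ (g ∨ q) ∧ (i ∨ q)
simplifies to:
g ∧ i ∧ q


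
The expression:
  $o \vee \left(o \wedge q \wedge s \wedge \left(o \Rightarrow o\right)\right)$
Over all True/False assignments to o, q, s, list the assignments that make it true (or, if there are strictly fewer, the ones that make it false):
is true only for:
  o=True, q=False, s=False;
  o=True, q=False, s=True;
  o=True, q=True, s=False;
  o=True, q=True, s=True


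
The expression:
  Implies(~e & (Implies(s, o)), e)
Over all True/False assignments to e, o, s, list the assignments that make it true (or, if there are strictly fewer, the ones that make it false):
is false only for:
  e=False, o=False, s=False;
  e=False, o=True, s=False;
  e=False, o=True, s=True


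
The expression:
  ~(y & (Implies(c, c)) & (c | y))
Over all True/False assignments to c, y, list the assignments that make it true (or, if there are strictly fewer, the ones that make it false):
is true only for:
  c=False, y=False;
  c=True, y=False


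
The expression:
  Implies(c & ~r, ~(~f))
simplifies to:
f | r | ~c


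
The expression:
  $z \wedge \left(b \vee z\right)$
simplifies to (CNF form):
$z$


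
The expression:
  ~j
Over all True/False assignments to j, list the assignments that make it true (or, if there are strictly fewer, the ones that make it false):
is true only for:
  j=False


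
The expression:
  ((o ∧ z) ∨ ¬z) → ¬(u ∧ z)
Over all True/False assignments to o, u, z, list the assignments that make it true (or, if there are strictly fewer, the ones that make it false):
is false only for:
  o=True, u=True, z=True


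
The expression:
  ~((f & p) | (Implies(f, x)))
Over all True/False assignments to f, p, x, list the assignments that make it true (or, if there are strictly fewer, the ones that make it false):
is true only for:
  f=True, p=False, x=False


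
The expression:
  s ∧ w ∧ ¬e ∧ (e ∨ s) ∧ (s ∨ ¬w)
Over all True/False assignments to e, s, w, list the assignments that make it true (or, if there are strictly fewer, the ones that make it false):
is true only for:
  e=False, s=True, w=True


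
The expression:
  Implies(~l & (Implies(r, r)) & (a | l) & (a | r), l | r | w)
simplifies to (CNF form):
l | r | w | ~a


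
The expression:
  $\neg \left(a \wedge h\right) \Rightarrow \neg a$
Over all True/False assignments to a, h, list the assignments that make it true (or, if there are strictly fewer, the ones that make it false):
is false only for:
  a=True, h=False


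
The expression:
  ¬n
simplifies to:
¬n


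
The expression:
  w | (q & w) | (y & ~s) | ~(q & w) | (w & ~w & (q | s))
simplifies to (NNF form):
True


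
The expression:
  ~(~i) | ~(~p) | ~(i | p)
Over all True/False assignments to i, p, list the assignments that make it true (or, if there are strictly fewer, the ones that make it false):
is always true.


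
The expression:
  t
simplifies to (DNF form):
t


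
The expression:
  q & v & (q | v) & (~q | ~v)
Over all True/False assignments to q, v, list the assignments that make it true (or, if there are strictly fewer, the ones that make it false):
is never true.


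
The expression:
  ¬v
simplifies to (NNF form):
¬v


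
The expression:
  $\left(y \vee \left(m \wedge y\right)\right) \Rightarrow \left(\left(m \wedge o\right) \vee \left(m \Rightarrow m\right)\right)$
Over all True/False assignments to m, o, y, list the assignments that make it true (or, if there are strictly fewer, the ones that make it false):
is always true.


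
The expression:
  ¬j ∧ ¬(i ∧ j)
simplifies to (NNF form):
¬j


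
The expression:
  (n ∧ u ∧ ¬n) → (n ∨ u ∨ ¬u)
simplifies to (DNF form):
True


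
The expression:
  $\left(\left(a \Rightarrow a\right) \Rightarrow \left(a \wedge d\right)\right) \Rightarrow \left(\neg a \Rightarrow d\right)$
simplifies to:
$\text{True}$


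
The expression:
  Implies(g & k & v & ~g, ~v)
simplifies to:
True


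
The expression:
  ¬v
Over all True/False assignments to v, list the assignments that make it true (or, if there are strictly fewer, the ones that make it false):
is true only for:
  v=False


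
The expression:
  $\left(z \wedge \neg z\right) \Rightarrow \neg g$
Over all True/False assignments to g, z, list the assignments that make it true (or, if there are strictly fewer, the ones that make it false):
is always true.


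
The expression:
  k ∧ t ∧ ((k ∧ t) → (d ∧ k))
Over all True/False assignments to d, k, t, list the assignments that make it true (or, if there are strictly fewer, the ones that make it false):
is true only for:
  d=True, k=True, t=True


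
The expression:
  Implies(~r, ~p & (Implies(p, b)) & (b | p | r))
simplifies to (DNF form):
r | (b & ~p)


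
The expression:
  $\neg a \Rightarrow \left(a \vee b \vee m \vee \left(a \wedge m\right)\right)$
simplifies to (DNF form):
$a \vee b \vee m$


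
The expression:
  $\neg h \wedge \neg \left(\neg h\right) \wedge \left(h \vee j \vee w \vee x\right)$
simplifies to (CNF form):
$\text{False}$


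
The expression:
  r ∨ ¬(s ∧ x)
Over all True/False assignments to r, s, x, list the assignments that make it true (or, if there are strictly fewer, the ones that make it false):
is false only for:
  r=False, s=True, x=True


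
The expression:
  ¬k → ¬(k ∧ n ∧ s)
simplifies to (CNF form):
True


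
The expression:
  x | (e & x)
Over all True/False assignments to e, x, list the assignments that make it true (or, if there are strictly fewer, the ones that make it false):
is true only for:
  e=False, x=True;
  e=True, x=True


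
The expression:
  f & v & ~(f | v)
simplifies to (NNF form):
False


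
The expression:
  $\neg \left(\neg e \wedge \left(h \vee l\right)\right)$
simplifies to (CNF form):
$\left(e \vee \neg h\right) \wedge \left(e \vee \neg l\right)$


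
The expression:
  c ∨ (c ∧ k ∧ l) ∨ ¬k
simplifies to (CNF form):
c ∨ ¬k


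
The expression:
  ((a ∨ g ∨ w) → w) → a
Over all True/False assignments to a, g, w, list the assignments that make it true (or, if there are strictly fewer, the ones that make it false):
is false only for:
  a=False, g=False, w=False;
  a=False, g=False, w=True;
  a=False, g=True, w=True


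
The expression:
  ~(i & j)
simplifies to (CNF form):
~i | ~j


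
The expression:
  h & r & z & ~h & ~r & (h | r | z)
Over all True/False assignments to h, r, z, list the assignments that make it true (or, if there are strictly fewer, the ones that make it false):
is never true.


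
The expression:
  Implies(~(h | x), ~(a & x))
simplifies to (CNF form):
True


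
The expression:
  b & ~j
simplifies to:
b & ~j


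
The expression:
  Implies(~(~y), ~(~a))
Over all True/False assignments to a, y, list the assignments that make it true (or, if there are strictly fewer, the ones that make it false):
is false only for:
  a=False, y=True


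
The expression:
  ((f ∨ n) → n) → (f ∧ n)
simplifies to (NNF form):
f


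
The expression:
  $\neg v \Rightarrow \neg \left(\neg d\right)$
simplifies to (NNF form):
$d \vee v$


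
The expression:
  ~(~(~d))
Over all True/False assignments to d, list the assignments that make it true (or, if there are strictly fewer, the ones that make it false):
is true only for:
  d=False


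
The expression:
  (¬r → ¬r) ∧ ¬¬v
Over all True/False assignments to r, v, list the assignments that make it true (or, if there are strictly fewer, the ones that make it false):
is true only for:
  r=False, v=True;
  r=True, v=True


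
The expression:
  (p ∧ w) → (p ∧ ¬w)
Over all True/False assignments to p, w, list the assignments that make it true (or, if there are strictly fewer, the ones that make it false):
is false only for:
  p=True, w=True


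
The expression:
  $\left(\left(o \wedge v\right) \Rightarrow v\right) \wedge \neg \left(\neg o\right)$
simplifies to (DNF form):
$o$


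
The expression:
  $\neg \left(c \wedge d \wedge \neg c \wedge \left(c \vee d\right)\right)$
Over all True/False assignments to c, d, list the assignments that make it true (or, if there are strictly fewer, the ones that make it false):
is always true.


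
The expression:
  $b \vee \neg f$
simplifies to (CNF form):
$b \vee \neg f$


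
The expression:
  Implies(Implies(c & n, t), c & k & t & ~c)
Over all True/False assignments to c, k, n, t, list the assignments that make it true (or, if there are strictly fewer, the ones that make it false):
is true only for:
  c=True, k=False, n=True, t=False;
  c=True, k=True, n=True, t=False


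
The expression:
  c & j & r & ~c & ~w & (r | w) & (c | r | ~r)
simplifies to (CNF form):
False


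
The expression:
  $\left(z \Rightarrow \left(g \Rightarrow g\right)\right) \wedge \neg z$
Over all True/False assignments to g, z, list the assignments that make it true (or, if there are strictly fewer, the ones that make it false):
is true only for:
  g=False, z=False;
  g=True, z=False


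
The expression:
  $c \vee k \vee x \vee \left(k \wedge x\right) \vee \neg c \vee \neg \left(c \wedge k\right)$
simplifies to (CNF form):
$\text{True}$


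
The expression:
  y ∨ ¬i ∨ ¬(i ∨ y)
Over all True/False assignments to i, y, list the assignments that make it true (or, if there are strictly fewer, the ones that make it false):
is false only for:
  i=True, y=False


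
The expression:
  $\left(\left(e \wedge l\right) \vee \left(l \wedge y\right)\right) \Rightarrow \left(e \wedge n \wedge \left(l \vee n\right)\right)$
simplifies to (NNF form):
$\left(e \wedge n\right) \vee \left(\neg e \wedge \neg y\right) \vee \neg l$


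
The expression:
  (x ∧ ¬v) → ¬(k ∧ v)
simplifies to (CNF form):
True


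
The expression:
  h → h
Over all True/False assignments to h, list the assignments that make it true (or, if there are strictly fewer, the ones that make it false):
is always true.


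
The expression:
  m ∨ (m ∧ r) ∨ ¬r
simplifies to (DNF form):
m ∨ ¬r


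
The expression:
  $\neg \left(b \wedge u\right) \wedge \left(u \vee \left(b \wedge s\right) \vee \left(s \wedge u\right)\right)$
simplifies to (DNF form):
$\left(u \wedge \neg b\right) \vee \left(b \wedge s \wedge \neg u\right)$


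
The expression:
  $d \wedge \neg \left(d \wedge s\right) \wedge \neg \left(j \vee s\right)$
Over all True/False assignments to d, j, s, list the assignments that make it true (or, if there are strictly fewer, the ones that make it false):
is true only for:
  d=True, j=False, s=False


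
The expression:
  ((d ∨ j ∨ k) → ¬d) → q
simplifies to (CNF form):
d ∨ q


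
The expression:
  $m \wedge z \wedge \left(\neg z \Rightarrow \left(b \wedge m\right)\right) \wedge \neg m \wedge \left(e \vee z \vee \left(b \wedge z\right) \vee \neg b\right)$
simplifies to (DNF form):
$\text{False}$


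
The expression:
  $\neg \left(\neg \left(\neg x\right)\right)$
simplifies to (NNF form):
$\neg x$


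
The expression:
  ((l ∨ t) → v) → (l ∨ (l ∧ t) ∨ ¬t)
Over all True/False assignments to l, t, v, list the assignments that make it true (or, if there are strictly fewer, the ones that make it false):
is false only for:
  l=False, t=True, v=True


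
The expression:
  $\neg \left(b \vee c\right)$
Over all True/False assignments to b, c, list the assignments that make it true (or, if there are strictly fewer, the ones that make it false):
is true only for:
  b=False, c=False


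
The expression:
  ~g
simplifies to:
~g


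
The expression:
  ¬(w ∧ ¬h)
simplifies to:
h ∨ ¬w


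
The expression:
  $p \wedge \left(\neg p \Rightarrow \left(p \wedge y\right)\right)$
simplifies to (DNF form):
$p$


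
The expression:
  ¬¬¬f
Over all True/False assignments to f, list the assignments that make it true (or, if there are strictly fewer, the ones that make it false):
is true only for:
  f=False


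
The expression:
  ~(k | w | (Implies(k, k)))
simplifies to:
False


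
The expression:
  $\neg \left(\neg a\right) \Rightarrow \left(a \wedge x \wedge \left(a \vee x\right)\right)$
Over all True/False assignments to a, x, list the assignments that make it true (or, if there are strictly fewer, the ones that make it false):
is false only for:
  a=True, x=False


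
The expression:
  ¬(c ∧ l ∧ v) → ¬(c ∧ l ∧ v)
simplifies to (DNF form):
True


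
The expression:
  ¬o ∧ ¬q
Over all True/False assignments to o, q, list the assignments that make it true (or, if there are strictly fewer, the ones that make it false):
is true only for:
  o=False, q=False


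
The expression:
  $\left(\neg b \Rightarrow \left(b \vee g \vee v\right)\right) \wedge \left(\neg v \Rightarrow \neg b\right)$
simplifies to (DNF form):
$v \vee \left(g \wedge \neg b\right)$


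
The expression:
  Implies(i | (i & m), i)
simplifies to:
True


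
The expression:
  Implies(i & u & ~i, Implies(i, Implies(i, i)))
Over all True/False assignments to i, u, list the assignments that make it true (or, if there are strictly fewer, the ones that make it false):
is always true.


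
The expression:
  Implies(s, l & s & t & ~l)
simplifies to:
~s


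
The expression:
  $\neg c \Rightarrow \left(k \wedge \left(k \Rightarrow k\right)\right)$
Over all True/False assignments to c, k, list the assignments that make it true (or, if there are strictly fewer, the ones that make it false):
is false only for:
  c=False, k=False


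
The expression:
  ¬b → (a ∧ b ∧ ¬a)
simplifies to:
b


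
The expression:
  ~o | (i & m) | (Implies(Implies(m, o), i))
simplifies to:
i | ~o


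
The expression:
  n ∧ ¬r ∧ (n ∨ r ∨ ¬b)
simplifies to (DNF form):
n ∧ ¬r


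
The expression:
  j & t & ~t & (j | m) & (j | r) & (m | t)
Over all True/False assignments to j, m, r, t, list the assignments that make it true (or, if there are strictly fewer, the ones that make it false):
is never true.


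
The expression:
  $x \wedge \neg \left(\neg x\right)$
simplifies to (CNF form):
$x$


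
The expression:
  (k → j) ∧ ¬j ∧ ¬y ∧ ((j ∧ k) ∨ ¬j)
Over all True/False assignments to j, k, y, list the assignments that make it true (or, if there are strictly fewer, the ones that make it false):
is true only for:
  j=False, k=False, y=False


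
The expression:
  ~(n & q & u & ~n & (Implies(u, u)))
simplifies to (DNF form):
True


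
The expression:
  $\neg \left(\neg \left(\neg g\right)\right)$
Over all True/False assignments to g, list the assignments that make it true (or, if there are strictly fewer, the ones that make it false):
is true only for:
  g=False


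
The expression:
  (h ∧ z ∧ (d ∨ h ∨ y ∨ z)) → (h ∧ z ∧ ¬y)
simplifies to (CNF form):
¬h ∨ ¬y ∨ ¬z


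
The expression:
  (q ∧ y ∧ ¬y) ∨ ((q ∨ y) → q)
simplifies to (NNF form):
q ∨ ¬y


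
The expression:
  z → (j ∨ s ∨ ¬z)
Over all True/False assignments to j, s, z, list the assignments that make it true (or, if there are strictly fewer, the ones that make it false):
is false only for:
  j=False, s=False, z=True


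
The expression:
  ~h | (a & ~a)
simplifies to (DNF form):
~h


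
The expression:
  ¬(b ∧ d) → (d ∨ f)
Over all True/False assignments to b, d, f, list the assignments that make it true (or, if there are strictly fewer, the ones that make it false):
is false only for:
  b=False, d=False, f=False;
  b=True, d=False, f=False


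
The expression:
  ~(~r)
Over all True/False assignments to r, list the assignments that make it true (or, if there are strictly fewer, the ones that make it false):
is true only for:
  r=True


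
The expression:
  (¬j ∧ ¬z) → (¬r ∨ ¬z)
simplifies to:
True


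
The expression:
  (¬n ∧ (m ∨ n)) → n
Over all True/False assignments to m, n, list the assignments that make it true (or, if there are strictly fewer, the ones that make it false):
is false only for:
  m=True, n=False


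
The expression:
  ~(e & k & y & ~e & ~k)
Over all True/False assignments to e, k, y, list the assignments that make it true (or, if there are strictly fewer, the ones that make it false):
is always true.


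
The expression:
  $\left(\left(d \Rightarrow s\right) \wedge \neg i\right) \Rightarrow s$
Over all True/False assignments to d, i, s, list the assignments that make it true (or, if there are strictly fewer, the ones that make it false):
is false only for:
  d=False, i=False, s=False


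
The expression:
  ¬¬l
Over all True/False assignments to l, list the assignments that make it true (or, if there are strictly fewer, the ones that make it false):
is true only for:
  l=True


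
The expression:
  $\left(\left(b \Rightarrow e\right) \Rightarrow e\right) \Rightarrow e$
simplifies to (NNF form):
$e \vee \neg b$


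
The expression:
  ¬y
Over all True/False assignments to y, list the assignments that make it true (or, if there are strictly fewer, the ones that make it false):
is true only for:
  y=False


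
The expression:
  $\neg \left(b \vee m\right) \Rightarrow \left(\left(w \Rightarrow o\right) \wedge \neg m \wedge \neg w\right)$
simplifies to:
$b \vee m \vee \neg w$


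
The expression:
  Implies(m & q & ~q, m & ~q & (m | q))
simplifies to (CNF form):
True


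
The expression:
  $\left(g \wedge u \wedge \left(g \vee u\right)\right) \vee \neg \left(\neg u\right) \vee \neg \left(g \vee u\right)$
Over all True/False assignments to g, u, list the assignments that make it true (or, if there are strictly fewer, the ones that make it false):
is false only for:
  g=True, u=False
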